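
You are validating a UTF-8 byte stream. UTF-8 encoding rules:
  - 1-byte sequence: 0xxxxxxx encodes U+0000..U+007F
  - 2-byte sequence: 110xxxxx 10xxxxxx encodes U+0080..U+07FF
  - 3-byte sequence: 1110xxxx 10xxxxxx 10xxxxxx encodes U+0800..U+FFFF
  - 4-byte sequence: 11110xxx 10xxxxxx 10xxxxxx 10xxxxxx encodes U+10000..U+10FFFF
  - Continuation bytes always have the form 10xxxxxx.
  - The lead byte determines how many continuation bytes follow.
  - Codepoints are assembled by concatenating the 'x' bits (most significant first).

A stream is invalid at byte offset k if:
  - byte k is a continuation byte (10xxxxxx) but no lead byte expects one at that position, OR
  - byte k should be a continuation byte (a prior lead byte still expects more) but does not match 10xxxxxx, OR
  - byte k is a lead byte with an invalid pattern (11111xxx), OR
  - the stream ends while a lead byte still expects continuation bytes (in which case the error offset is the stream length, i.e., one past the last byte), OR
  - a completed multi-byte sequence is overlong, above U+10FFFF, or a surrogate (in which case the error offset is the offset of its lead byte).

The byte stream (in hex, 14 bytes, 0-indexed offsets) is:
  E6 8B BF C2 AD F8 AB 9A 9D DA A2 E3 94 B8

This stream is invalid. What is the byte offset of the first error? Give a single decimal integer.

Answer: 5

Derivation:
Byte[0]=E6: 3-byte lead, need 2 cont bytes. acc=0x6
Byte[1]=8B: continuation. acc=(acc<<6)|0x0B=0x18B
Byte[2]=BF: continuation. acc=(acc<<6)|0x3F=0x62FF
Completed: cp=U+62FF (starts at byte 0)
Byte[3]=C2: 2-byte lead, need 1 cont bytes. acc=0x2
Byte[4]=AD: continuation. acc=(acc<<6)|0x2D=0xAD
Completed: cp=U+00AD (starts at byte 3)
Byte[5]=F8: INVALID lead byte (not 0xxx/110x/1110/11110)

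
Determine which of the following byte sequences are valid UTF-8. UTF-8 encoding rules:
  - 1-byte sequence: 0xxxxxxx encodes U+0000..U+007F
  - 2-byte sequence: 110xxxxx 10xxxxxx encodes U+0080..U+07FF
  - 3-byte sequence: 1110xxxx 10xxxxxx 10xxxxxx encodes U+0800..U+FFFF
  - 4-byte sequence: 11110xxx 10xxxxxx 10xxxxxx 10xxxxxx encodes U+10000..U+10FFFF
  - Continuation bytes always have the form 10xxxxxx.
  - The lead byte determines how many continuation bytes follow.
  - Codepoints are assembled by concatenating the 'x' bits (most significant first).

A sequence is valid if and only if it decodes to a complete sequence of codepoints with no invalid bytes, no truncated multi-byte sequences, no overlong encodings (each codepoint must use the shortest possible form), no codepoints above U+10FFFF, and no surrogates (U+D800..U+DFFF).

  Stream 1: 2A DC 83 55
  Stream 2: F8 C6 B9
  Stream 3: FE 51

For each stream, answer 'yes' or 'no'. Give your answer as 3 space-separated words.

Stream 1: decodes cleanly. VALID
Stream 2: error at byte offset 0. INVALID
Stream 3: error at byte offset 0. INVALID

Answer: yes no no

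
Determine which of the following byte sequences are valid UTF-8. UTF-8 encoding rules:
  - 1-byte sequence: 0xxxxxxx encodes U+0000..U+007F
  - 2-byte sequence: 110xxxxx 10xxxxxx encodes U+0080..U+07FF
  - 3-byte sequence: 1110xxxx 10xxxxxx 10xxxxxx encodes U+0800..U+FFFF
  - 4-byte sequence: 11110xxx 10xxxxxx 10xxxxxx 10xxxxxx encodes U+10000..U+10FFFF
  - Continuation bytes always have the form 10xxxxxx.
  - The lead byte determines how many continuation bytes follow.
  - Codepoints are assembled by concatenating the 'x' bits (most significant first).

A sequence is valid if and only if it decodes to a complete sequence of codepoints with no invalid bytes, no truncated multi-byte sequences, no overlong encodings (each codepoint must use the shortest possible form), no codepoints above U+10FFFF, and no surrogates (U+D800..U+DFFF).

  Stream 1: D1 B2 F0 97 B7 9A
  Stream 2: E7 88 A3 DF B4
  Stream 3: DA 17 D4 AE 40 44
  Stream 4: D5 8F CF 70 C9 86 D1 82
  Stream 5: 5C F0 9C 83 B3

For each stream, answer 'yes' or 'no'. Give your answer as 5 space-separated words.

Stream 1: decodes cleanly. VALID
Stream 2: decodes cleanly. VALID
Stream 3: error at byte offset 1. INVALID
Stream 4: error at byte offset 3. INVALID
Stream 5: decodes cleanly. VALID

Answer: yes yes no no yes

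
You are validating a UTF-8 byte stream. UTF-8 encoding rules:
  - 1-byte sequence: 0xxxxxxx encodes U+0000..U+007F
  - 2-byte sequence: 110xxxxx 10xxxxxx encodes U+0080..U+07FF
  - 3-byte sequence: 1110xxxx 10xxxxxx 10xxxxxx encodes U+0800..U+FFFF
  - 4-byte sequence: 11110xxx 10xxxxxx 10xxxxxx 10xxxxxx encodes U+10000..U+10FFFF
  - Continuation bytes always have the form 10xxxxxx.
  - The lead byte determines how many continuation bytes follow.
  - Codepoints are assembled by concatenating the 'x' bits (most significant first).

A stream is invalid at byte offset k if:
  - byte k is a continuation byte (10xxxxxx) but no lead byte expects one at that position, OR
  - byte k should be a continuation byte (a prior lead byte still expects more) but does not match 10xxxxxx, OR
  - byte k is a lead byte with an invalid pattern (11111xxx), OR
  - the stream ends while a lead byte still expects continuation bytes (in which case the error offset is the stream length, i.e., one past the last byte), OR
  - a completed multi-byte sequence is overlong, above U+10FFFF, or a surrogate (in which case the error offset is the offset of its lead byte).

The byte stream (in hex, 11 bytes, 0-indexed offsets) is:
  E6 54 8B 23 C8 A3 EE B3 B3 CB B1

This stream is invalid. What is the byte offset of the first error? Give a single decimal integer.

Byte[0]=E6: 3-byte lead, need 2 cont bytes. acc=0x6
Byte[1]=54: expected 10xxxxxx continuation. INVALID

Answer: 1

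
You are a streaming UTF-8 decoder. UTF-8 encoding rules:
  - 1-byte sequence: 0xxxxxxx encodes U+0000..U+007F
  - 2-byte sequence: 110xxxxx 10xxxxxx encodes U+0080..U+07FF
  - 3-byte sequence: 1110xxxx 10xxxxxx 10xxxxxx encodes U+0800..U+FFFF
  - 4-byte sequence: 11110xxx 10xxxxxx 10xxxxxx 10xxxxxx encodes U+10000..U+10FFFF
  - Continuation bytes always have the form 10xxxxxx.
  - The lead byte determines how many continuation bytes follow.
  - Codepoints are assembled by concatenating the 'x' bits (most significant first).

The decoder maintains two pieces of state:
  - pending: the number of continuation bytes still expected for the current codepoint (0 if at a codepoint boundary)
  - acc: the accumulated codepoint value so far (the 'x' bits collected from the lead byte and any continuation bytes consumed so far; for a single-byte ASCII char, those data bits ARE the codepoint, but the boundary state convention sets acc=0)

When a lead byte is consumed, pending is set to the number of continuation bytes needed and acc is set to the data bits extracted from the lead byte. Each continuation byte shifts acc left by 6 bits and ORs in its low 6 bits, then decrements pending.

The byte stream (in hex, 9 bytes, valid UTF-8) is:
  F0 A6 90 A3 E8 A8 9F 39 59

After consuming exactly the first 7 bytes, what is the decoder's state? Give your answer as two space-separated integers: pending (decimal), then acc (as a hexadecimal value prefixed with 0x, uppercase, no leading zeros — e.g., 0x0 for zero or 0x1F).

Answer: 0 0x8A1F

Derivation:
Byte[0]=F0: 4-byte lead. pending=3, acc=0x0
Byte[1]=A6: continuation. acc=(acc<<6)|0x26=0x26, pending=2
Byte[2]=90: continuation. acc=(acc<<6)|0x10=0x990, pending=1
Byte[3]=A3: continuation. acc=(acc<<6)|0x23=0x26423, pending=0
Byte[4]=E8: 3-byte lead. pending=2, acc=0x8
Byte[5]=A8: continuation. acc=(acc<<6)|0x28=0x228, pending=1
Byte[6]=9F: continuation. acc=(acc<<6)|0x1F=0x8A1F, pending=0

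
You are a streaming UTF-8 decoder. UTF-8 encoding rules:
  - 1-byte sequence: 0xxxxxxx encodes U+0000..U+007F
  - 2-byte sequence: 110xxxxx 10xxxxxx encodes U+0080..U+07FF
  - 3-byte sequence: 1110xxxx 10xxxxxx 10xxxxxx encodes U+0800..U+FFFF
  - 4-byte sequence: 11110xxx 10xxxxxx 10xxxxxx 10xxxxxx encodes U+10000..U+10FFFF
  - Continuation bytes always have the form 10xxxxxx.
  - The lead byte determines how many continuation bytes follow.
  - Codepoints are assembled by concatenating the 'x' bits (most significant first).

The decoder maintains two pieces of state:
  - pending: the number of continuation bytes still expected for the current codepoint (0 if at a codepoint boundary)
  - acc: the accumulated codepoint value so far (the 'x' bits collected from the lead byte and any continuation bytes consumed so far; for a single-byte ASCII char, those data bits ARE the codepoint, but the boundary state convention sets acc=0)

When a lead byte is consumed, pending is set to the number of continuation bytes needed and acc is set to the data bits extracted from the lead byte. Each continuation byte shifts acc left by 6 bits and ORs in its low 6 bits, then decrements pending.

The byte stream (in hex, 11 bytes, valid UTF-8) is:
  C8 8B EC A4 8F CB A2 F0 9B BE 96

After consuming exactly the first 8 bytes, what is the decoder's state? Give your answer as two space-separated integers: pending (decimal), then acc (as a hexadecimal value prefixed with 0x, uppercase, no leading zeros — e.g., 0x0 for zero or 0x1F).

Byte[0]=C8: 2-byte lead. pending=1, acc=0x8
Byte[1]=8B: continuation. acc=(acc<<6)|0x0B=0x20B, pending=0
Byte[2]=EC: 3-byte lead. pending=2, acc=0xC
Byte[3]=A4: continuation. acc=(acc<<6)|0x24=0x324, pending=1
Byte[4]=8F: continuation. acc=(acc<<6)|0x0F=0xC90F, pending=0
Byte[5]=CB: 2-byte lead. pending=1, acc=0xB
Byte[6]=A2: continuation. acc=(acc<<6)|0x22=0x2E2, pending=0
Byte[7]=F0: 4-byte lead. pending=3, acc=0x0

Answer: 3 0x0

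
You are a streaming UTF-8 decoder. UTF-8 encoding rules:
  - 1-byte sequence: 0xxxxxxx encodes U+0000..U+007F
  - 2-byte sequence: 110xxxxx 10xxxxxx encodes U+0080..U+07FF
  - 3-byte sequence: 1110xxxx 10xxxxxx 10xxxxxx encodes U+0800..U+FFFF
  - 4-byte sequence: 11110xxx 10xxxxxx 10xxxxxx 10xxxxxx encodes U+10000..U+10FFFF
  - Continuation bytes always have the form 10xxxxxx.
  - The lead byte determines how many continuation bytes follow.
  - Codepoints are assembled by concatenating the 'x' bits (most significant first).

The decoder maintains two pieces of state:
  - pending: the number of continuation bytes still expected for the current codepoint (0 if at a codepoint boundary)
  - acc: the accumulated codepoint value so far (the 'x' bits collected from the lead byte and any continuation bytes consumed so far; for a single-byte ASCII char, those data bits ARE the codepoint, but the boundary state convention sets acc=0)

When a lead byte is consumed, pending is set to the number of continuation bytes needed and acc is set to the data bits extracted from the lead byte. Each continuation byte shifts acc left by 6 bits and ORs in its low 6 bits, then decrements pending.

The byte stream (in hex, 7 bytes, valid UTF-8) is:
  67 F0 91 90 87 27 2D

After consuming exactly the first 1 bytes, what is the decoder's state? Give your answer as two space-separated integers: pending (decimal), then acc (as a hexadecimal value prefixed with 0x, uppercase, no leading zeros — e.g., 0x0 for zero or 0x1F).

Answer: 0 0x0

Derivation:
Byte[0]=67: 1-byte. pending=0, acc=0x0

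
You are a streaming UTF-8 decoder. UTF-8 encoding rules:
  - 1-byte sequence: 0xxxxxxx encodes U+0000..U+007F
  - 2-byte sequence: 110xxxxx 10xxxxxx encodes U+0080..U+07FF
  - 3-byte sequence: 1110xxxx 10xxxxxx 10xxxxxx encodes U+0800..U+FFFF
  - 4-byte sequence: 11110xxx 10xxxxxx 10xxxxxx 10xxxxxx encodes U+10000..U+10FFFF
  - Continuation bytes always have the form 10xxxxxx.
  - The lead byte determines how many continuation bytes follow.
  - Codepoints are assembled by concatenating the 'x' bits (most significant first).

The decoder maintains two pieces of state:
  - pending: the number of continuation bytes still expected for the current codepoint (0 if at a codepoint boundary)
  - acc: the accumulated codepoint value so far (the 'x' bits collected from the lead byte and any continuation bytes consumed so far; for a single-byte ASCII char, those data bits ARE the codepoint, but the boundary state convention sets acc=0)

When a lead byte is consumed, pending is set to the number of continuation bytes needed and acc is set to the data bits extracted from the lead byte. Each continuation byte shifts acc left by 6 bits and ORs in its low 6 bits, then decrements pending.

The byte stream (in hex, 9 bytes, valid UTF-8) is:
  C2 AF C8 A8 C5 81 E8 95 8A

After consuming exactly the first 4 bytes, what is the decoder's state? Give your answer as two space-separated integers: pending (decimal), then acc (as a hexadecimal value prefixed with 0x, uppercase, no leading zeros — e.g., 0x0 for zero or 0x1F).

Byte[0]=C2: 2-byte lead. pending=1, acc=0x2
Byte[1]=AF: continuation. acc=(acc<<6)|0x2F=0xAF, pending=0
Byte[2]=C8: 2-byte lead. pending=1, acc=0x8
Byte[3]=A8: continuation. acc=(acc<<6)|0x28=0x228, pending=0

Answer: 0 0x228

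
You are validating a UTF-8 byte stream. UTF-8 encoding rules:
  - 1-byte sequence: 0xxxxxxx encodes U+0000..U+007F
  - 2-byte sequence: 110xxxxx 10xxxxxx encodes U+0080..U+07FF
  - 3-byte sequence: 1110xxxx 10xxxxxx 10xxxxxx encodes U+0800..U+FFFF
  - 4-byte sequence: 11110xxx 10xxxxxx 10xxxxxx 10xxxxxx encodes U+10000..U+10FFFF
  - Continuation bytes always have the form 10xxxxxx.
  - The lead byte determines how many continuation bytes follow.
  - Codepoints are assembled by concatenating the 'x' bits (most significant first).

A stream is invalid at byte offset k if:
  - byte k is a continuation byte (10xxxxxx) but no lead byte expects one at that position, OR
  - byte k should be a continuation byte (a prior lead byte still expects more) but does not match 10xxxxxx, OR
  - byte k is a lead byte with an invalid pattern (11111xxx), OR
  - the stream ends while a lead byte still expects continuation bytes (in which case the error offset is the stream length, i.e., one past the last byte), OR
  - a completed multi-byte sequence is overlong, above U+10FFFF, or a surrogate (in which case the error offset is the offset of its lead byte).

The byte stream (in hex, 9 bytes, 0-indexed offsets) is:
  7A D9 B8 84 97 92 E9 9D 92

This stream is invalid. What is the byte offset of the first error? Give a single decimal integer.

Byte[0]=7A: 1-byte ASCII. cp=U+007A
Byte[1]=D9: 2-byte lead, need 1 cont bytes. acc=0x19
Byte[2]=B8: continuation. acc=(acc<<6)|0x38=0x678
Completed: cp=U+0678 (starts at byte 1)
Byte[3]=84: INVALID lead byte (not 0xxx/110x/1110/11110)

Answer: 3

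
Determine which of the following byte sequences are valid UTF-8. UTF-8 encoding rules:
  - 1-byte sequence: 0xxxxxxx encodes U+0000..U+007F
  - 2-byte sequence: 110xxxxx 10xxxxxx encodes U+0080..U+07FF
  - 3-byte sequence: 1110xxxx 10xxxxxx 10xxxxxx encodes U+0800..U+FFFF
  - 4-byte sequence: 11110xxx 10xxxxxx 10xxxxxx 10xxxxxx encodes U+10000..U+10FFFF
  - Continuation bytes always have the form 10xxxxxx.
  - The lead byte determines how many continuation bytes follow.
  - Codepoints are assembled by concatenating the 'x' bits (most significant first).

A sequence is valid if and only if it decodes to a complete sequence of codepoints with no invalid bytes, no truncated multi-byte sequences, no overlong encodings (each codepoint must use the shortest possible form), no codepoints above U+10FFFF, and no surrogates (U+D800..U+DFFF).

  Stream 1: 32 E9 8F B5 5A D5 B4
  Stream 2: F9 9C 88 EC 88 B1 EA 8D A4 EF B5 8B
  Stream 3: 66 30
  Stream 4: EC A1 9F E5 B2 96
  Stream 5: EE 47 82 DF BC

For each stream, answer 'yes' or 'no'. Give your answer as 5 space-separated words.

Stream 1: decodes cleanly. VALID
Stream 2: error at byte offset 0. INVALID
Stream 3: decodes cleanly. VALID
Stream 4: decodes cleanly. VALID
Stream 5: error at byte offset 1. INVALID

Answer: yes no yes yes no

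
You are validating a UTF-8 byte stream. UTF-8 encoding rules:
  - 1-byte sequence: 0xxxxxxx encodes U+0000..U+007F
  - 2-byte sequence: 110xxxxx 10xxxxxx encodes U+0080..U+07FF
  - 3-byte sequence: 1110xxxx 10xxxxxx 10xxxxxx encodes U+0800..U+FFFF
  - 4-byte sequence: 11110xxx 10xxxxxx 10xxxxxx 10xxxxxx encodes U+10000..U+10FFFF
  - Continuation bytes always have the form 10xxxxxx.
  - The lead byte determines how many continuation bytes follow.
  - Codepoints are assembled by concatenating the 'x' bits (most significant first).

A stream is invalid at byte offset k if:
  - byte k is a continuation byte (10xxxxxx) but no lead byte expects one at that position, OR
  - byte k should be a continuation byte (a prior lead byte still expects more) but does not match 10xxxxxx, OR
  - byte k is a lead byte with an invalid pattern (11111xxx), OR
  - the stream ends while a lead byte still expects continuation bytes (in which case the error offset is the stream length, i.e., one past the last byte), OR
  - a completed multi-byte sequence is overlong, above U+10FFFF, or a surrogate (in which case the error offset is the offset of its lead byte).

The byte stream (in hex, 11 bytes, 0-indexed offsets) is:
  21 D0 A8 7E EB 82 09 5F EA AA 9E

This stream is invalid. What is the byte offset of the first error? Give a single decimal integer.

Answer: 6

Derivation:
Byte[0]=21: 1-byte ASCII. cp=U+0021
Byte[1]=D0: 2-byte lead, need 1 cont bytes. acc=0x10
Byte[2]=A8: continuation. acc=(acc<<6)|0x28=0x428
Completed: cp=U+0428 (starts at byte 1)
Byte[3]=7E: 1-byte ASCII. cp=U+007E
Byte[4]=EB: 3-byte lead, need 2 cont bytes. acc=0xB
Byte[5]=82: continuation. acc=(acc<<6)|0x02=0x2C2
Byte[6]=09: expected 10xxxxxx continuation. INVALID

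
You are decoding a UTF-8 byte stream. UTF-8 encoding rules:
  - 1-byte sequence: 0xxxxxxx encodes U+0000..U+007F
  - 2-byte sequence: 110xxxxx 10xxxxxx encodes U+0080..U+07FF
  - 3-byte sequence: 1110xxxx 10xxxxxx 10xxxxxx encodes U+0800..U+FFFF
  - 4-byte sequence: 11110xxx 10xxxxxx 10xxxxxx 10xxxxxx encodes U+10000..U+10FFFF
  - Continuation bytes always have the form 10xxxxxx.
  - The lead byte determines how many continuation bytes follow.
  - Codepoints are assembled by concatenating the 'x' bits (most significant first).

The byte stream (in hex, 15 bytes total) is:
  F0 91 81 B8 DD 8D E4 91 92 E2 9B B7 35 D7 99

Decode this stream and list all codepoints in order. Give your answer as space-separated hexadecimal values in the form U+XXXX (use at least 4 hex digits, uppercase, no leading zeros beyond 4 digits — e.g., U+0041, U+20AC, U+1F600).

Answer: U+11078 U+074D U+4452 U+26F7 U+0035 U+05D9

Derivation:
Byte[0]=F0: 4-byte lead, need 3 cont bytes. acc=0x0
Byte[1]=91: continuation. acc=(acc<<6)|0x11=0x11
Byte[2]=81: continuation. acc=(acc<<6)|0x01=0x441
Byte[3]=B8: continuation. acc=(acc<<6)|0x38=0x11078
Completed: cp=U+11078 (starts at byte 0)
Byte[4]=DD: 2-byte lead, need 1 cont bytes. acc=0x1D
Byte[5]=8D: continuation. acc=(acc<<6)|0x0D=0x74D
Completed: cp=U+074D (starts at byte 4)
Byte[6]=E4: 3-byte lead, need 2 cont bytes. acc=0x4
Byte[7]=91: continuation. acc=(acc<<6)|0x11=0x111
Byte[8]=92: continuation. acc=(acc<<6)|0x12=0x4452
Completed: cp=U+4452 (starts at byte 6)
Byte[9]=E2: 3-byte lead, need 2 cont bytes. acc=0x2
Byte[10]=9B: continuation. acc=(acc<<6)|0x1B=0x9B
Byte[11]=B7: continuation. acc=(acc<<6)|0x37=0x26F7
Completed: cp=U+26F7 (starts at byte 9)
Byte[12]=35: 1-byte ASCII. cp=U+0035
Byte[13]=D7: 2-byte lead, need 1 cont bytes. acc=0x17
Byte[14]=99: continuation. acc=(acc<<6)|0x19=0x5D9
Completed: cp=U+05D9 (starts at byte 13)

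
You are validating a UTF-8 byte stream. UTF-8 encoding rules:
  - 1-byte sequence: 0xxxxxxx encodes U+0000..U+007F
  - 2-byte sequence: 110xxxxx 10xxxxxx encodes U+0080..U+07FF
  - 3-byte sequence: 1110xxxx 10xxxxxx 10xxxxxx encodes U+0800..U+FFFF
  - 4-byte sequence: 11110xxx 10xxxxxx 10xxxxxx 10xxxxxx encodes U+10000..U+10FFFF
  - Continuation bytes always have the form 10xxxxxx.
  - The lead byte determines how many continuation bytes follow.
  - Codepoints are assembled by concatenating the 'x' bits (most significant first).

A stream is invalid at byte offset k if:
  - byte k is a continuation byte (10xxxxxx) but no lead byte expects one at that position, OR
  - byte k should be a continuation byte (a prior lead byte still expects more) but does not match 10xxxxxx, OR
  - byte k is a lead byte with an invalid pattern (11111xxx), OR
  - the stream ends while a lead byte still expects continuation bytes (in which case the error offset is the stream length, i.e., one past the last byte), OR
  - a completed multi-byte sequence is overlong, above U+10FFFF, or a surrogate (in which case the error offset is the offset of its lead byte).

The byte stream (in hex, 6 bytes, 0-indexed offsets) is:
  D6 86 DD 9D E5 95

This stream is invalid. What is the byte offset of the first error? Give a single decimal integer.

Byte[0]=D6: 2-byte lead, need 1 cont bytes. acc=0x16
Byte[1]=86: continuation. acc=(acc<<6)|0x06=0x586
Completed: cp=U+0586 (starts at byte 0)
Byte[2]=DD: 2-byte lead, need 1 cont bytes. acc=0x1D
Byte[3]=9D: continuation. acc=(acc<<6)|0x1D=0x75D
Completed: cp=U+075D (starts at byte 2)
Byte[4]=E5: 3-byte lead, need 2 cont bytes. acc=0x5
Byte[5]=95: continuation. acc=(acc<<6)|0x15=0x155
Byte[6]: stream ended, expected continuation. INVALID

Answer: 6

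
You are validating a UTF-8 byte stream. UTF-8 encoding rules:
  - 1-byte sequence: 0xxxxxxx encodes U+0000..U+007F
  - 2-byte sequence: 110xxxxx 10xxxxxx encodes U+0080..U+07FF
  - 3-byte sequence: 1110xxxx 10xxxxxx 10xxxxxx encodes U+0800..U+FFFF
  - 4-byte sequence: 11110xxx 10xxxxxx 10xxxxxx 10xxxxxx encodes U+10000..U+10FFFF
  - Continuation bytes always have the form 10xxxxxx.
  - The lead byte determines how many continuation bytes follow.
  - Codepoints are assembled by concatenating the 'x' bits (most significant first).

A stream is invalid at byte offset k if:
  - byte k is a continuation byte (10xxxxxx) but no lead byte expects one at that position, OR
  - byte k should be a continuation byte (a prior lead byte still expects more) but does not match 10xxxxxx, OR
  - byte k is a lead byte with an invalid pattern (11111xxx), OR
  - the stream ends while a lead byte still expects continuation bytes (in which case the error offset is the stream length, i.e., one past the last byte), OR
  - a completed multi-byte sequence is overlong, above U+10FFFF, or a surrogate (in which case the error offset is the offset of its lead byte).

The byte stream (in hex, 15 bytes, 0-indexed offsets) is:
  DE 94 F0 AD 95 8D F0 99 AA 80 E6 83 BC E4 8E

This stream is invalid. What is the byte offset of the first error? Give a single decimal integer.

Byte[0]=DE: 2-byte lead, need 1 cont bytes. acc=0x1E
Byte[1]=94: continuation. acc=(acc<<6)|0x14=0x794
Completed: cp=U+0794 (starts at byte 0)
Byte[2]=F0: 4-byte lead, need 3 cont bytes. acc=0x0
Byte[3]=AD: continuation. acc=(acc<<6)|0x2D=0x2D
Byte[4]=95: continuation. acc=(acc<<6)|0x15=0xB55
Byte[5]=8D: continuation. acc=(acc<<6)|0x0D=0x2D54D
Completed: cp=U+2D54D (starts at byte 2)
Byte[6]=F0: 4-byte lead, need 3 cont bytes. acc=0x0
Byte[7]=99: continuation. acc=(acc<<6)|0x19=0x19
Byte[8]=AA: continuation. acc=(acc<<6)|0x2A=0x66A
Byte[9]=80: continuation. acc=(acc<<6)|0x00=0x19A80
Completed: cp=U+19A80 (starts at byte 6)
Byte[10]=E6: 3-byte lead, need 2 cont bytes. acc=0x6
Byte[11]=83: continuation. acc=(acc<<6)|0x03=0x183
Byte[12]=BC: continuation. acc=(acc<<6)|0x3C=0x60FC
Completed: cp=U+60FC (starts at byte 10)
Byte[13]=E4: 3-byte lead, need 2 cont bytes. acc=0x4
Byte[14]=8E: continuation. acc=(acc<<6)|0x0E=0x10E
Byte[15]: stream ended, expected continuation. INVALID

Answer: 15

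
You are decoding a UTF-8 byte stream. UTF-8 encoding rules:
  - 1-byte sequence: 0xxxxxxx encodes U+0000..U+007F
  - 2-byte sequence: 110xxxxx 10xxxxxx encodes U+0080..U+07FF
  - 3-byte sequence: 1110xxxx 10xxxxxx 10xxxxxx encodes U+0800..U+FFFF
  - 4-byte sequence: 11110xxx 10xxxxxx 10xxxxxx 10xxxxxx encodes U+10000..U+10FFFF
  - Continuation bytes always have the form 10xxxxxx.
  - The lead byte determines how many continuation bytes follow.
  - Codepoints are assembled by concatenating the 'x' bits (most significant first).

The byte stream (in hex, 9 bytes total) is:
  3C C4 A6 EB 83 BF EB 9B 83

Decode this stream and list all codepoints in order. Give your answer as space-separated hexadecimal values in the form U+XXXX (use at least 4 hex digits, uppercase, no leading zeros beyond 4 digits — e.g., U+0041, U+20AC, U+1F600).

Answer: U+003C U+0126 U+B0FF U+B6C3

Derivation:
Byte[0]=3C: 1-byte ASCII. cp=U+003C
Byte[1]=C4: 2-byte lead, need 1 cont bytes. acc=0x4
Byte[2]=A6: continuation. acc=(acc<<6)|0x26=0x126
Completed: cp=U+0126 (starts at byte 1)
Byte[3]=EB: 3-byte lead, need 2 cont bytes. acc=0xB
Byte[4]=83: continuation. acc=(acc<<6)|0x03=0x2C3
Byte[5]=BF: continuation. acc=(acc<<6)|0x3F=0xB0FF
Completed: cp=U+B0FF (starts at byte 3)
Byte[6]=EB: 3-byte lead, need 2 cont bytes. acc=0xB
Byte[7]=9B: continuation. acc=(acc<<6)|0x1B=0x2DB
Byte[8]=83: continuation. acc=(acc<<6)|0x03=0xB6C3
Completed: cp=U+B6C3 (starts at byte 6)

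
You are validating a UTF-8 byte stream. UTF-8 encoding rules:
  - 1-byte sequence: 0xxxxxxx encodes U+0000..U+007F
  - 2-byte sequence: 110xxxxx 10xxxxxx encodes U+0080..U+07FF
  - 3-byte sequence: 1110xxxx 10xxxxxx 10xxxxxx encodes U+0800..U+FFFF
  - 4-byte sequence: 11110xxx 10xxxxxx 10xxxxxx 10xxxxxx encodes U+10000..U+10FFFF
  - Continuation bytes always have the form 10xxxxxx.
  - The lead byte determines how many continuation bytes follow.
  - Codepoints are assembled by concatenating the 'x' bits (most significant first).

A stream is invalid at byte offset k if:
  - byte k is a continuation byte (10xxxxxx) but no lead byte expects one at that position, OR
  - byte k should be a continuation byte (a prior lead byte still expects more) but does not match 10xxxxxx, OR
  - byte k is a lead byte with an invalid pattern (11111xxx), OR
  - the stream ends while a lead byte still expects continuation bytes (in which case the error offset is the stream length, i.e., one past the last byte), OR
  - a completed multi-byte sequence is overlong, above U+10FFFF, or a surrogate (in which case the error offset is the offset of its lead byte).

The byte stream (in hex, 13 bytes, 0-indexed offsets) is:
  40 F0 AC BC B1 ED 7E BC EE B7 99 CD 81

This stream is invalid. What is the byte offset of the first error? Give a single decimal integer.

Byte[0]=40: 1-byte ASCII. cp=U+0040
Byte[1]=F0: 4-byte lead, need 3 cont bytes. acc=0x0
Byte[2]=AC: continuation. acc=(acc<<6)|0x2C=0x2C
Byte[3]=BC: continuation. acc=(acc<<6)|0x3C=0xB3C
Byte[4]=B1: continuation. acc=(acc<<6)|0x31=0x2CF31
Completed: cp=U+2CF31 (starts at byte 1)
Byte[5]=ED: 3-byte lead, need 2 cont bytes. acc=0xD
Byte[6]=7E: expected 10xxxxxx continuation. INVALID

Answer: 6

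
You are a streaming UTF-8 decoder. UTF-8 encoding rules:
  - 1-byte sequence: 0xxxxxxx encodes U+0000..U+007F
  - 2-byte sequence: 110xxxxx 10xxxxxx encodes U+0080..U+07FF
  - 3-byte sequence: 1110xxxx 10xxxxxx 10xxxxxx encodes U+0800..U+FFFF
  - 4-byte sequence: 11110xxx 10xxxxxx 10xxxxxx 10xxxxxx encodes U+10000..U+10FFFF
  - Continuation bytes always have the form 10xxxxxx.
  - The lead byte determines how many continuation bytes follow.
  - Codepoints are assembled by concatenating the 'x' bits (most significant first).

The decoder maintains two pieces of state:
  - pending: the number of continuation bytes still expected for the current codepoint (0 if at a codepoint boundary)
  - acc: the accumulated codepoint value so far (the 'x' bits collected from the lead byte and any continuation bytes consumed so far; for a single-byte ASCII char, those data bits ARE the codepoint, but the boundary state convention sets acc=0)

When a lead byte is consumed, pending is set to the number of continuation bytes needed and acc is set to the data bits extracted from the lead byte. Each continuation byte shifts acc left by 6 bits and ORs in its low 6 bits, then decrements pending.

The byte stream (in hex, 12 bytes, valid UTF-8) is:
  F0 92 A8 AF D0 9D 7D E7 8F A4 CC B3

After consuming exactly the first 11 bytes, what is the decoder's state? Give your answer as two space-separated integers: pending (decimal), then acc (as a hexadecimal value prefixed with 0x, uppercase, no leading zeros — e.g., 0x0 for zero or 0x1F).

Answer: 1 0xC

Derivation:
Byte[0]=F0: 4-byte lead. pending=3, acc=0x0
Byte[1]=92: continuation. acc=(acc<<6)|0x12=0x12, pending=2
Byte[2]=A8: continuation. acc=(acc<<6)|0x28=0x4A8, pending=1
Byte[3]=AF: continuation. acc=(acc<<6)|0x2F=0x12A2F, pending=0
Byte[4]=D0: 2-byte lead. pending=1, acc=0x10
Byte[5]=9D: continuation. acc=(acc<<6)|0x1D=0x41D, pending=0
Byte[6]=7D: 1-byte. pending=0, acc=0x0
Byte[7]=E7: 3-byte lead. pending=2, acc=0x7
Byte[8]=8F: continuation. acc=(acc<<6)|0x0F=0x1CF, pending=1
Byte[9]=A4: continuation. acc=(acc<<6)|0x24=0x73E4, pending=0
Byte[10]=CC: 2-byte lead. pending=1, acc=0xC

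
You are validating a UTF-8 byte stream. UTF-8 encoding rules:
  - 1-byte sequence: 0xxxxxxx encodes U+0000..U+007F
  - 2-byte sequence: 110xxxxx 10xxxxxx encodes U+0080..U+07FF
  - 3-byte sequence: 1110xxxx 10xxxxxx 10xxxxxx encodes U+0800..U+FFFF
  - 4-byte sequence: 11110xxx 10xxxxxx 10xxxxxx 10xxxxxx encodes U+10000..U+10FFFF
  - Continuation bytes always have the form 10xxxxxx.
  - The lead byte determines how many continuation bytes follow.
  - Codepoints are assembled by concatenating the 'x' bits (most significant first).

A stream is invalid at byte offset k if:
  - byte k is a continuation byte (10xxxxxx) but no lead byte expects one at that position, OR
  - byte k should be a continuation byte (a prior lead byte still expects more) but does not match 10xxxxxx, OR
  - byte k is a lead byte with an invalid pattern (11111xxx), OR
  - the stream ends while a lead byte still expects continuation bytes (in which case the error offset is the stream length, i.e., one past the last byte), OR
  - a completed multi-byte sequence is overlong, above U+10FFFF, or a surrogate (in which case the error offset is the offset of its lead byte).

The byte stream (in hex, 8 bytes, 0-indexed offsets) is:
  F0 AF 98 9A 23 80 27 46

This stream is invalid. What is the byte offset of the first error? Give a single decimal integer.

Byte[0]=F0: 4-byte lead, need 3 cont bytes. acc=0x0
Byte[1]=AF: continuation. acc=(acc<<6)|0x2F=0x2F
Byte[2]=98: continuation. acc=(acc<<6)|0x18=0xBD8
Byte[3]=9A: continuation. acc=(acc<<6)|0x1A=0x2F61A
Completed: cp=U+2F61A (starts at byte 0)
Byte[4]=23: 1-byte ASCII. cp=U+0023
Byte[5]=80: INVALID lead byte (not 0xxx/110x/1110/11110)

Answer: 5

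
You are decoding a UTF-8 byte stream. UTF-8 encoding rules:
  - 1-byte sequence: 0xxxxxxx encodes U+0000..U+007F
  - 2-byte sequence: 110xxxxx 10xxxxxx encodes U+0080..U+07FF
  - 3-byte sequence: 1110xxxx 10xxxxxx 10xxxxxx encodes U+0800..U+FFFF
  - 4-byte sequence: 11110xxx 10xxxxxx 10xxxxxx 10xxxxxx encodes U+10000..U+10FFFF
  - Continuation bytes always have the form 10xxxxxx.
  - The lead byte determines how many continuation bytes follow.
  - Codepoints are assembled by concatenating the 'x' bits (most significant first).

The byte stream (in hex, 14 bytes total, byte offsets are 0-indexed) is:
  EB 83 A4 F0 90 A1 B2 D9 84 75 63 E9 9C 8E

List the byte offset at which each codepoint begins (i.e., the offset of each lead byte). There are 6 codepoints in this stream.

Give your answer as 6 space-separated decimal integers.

Answer: 0 3 7 9 10 11

Derivation:
Byte[0]=EB: 3-byte lead, need 2 cont bytes. acc=0xB
Byte[1]=83: continuation. acc=(acc<<6)|0x03=0x2C3
Byte[2]=A4: continuation. acc=(acc<<6)|0x24=0xB0E4
Completed: cp=U+B0E4 (starts at byte 0)
Byte[3]=F0: 4-byte lead, need 3 cont bytes. acc=0x0
Byte[4]=90: continuation. acc=(acc<<6)|0x10=0x10
Byte[5]=A1: continuation. acc=(acc<<6)|0x21=0x421
Byte[6]=B2: continuation. acc=(acc<<6)|0x32=0x10872
Completed: cp=U+10872 (starts at byte 3)
Byte[7]=D9: 2-byte lead, need 1 cont bytes. acc=0x19
Byte[8]=84: continuation. acc=(acc<<6)|0x04=0x644
Completed: cp=U+0644 (starts at byte 7)
Byte[9]=75: 1-byte ASCII. cp=U+0075
Byte[10]=63: 1-byte ASCII. cp=U+0063
Byte[11]=E9: 3-byte lead, need 2 cont bytes. acc=0x9
Byte[12]=9C: continuation. acc=(acc<<6)|0x1C=0x25C
Byte[13]=8E: continuation. acc=(acc<<6)|0x0E=0x970E
Completed: cp=U+970E (starts at byte 11)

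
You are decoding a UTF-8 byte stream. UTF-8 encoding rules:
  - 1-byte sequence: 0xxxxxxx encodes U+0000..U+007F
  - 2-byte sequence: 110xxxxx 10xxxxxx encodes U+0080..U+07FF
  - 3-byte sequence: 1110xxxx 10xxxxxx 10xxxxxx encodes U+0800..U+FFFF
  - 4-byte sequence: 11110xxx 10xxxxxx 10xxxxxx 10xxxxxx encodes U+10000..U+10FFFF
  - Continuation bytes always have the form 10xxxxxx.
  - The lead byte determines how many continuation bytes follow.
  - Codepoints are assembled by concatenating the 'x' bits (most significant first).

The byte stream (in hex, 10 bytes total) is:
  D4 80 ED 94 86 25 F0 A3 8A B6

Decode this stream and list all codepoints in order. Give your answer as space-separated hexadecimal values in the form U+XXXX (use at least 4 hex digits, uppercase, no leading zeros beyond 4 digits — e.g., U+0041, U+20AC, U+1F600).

Answer: U+0500 U+D506 U+0025 U+232B6

Derivation:
Byte[0]=D4: 2-byte lead, need 1 cont bytes. acc=0x14
Byte[1]=80: continuation. acc=(acc<<6)|0x00=0x500
Completed: cp=U+0500 (starts at byte 0)
Byte[2]=ED: 3-byte lead, need 2 cont bytes. acc=0xD
Byte[3]=94: continuation. acc=(acc<<6)|0x14=0x354
Byte[4]=86: continuation. acc=(acc<<6)|0x06=0xD506
Completed: cp=U+D506 (starts at byte 2)
Byte[5]=25: 1-byte ASCII. cp=U+0025
Byte[6]=F0: 4-byte lead, need 3 cont bytes. acc=0x0
Byte[7]=A3: continuation. acc=(acc<<6)|0x23=0x23
Byte[8]=8A: continuation. acc=(acc<<6)|0x0A=0x8CA
Byte[9]=B6: continuation. acc=(acc<<6)|0x36=0x232B6
Completed: cp=U+232B6 (starts at byte 6)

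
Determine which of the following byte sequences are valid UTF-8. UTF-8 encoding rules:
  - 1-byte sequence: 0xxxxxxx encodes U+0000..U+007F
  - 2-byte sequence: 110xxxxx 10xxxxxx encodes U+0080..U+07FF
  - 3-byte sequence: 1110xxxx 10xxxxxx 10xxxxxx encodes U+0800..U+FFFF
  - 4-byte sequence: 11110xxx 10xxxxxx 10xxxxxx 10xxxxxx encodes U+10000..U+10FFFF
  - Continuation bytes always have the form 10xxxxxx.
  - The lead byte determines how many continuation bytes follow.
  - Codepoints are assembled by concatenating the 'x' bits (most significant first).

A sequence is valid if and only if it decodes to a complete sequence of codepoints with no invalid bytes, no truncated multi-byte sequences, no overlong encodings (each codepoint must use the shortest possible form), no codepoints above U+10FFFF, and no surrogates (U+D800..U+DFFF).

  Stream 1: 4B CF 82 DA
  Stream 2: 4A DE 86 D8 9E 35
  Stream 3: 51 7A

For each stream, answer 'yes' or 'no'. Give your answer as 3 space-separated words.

Stream 1: error at byte offset 4. INVALID
Stream 2: decodes cleanly. VALID
Stream 3: decodes cleanly. VALID

Answer: no yes yes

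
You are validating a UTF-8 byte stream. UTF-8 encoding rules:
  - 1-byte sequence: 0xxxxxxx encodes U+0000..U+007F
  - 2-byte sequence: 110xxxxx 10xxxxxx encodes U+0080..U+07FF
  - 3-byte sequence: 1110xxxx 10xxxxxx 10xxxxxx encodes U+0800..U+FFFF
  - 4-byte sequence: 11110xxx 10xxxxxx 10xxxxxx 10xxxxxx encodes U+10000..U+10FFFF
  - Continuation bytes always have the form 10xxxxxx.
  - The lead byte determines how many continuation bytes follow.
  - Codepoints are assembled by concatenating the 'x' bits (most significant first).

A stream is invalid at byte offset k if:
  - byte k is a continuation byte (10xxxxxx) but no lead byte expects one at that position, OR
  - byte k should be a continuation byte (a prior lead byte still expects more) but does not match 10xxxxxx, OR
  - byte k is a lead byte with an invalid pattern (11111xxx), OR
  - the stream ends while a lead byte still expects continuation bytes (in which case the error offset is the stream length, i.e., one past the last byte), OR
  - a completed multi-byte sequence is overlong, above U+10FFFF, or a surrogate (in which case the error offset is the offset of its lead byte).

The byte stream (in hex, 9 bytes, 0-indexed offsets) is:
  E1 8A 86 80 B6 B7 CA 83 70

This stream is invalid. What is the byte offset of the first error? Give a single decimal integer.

Answer: 3

Derivation:
Byte[0]=E1: 3-byte lead, need 2 cont bytes. acc=0x1
Byte[1]=8A: continuation. acc=(acc<<6)|0x0A=0x4A
Byte[2]=86: continuation. acc=(acc<<6)|0x06=0x1286
Completed: cp=U+1286 (starts at byte 0)
Byte[3]=80: INVALID lead byte (not 0xxx/110x/1110/11110)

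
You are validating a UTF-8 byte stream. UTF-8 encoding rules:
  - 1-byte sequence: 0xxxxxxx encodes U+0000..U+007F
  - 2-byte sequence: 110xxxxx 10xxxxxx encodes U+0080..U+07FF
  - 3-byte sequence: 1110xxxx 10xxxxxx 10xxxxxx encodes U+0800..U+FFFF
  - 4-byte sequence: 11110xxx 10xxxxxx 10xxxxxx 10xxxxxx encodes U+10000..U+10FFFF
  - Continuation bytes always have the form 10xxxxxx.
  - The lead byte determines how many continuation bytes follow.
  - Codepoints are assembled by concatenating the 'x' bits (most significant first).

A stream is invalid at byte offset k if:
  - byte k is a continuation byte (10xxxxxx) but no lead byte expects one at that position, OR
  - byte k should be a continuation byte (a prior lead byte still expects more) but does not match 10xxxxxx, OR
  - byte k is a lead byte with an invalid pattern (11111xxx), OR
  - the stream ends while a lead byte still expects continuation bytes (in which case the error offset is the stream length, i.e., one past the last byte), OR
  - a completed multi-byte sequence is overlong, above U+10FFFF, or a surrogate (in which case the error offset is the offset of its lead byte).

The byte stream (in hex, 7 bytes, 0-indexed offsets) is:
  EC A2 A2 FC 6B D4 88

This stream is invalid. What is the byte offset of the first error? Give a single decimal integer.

Answer: 3

Derivation:
Byte[0]=EC: 3-byte lead, need 2 cont bytes. acc=0xC
Byte[1]=A2: continuation. acc=(acc<<6)|0x22=0x322
Byte[2]=A2: continuation. acc=(acc<<6)|0x22=0xC8A2
Completed: cp=U+C8A2 (starts at byte 0)
Byte[3]=FC: INVALID lead byte (not 0xxx/110x/1110/11110)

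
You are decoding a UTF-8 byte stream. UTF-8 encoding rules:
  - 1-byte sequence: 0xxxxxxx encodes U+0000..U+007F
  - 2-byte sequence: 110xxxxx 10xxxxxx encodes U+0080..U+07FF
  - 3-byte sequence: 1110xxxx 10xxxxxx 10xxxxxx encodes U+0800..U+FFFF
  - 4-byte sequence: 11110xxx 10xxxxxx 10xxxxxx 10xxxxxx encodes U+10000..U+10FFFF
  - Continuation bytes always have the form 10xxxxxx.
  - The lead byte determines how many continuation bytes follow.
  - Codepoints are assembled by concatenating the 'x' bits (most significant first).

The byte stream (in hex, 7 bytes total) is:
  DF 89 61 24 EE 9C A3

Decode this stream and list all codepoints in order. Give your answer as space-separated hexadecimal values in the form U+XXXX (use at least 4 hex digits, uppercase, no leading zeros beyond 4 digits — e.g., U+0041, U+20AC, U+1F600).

Byte[0]=DF: 2-byte lead, need 1 cont bytes. acc=0x1F
Byte[1]=89: continuation. acc=(acc<<6)|0x09=0x7C9
Completed: cp=U+07C9 (starts at byte 0)
Byte[2]=61: 1-byte ASCII. cp=U+0061
Byte[3]=24: 1-byte ASCII. cp=U+0024
Byte[4]=EE: 3-byte lead, need 2 cont bytes. acc=0xE
Byte[5]=9C: continuation. acc=(acc<<6)|0x1C=0x39C
Byte[6]=A3: continuation. acc=(acc<<6)|0x23=0xE723
Completed: cp=U+E723 (starts at byte 4)

Answer: U+07C9 U+0061 U+0024 U+E723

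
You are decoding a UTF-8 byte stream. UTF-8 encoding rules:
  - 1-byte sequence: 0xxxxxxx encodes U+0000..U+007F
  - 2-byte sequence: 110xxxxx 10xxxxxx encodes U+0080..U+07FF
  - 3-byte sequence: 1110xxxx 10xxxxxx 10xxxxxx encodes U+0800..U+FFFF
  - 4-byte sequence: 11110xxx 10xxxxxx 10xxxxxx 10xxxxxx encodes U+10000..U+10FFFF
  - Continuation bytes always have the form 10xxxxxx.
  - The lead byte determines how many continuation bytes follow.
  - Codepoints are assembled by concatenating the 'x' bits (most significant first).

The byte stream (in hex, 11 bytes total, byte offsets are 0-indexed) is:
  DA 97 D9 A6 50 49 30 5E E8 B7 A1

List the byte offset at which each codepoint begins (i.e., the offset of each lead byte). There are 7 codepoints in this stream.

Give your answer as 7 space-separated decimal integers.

Byte[0]=DA: 2-byte lead, need 1 cont bytes. acc=0x1A
Byte[1]=97: continuation. acc=(acc<<6)|0x17=0x697
Completed: cp=U+0697 (starts at byte 0)
Byte[2]=D9: 2-byte lead, need 1 cont bytes. acc=0x19
Byte[3]=A6: continuation. acc=(acc<<6)|0x26=0x666
Completed: cp=U+0666 (starts at byte 2)
Byte[4]=50: 1-byte ASCII. cp=U+0050
Byte[5]=49: 1-byte ASCII. cp=U+0049
Byte[6]=30: 1-byte ASCII. cp=U+0030
Byte[7]=5E: 1-byte ASCII. cp=U+005E
Byte[8]=E8: 3-byte lead, need 2 cont bytes. acc=0x8
Byte[9]=B7: continuation. acc=(acc<<6)|0x37=0x237
Byte[10]=A1: continuation. acc=(acc<<6)|0x21=0x8DE1
Completed: cp=U+8DE1 (starts at byte 8)

Answer: 0 2 4 5 6 7 8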